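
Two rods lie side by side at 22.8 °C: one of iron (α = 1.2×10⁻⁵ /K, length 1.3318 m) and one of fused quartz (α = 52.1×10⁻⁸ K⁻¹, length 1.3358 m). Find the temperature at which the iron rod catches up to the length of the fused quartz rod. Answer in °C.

Equal length when α₁L₁ΔT − α₂L₂ΔT = L₂ − L₁ = 4.00×10⁻³ m
α₁L₁ = 1.59816×10⁻⁵, α₂L₂ = 6.959518×10⁻⁷ → Δ(αL) = 1.52856482×10⁻⁵ m/K
ΔT = 4.00×10⁻³ / 1.52856482×10⁻⁵ = 261.683 K, so T = 22.8 + 261.683 = 284.483 °C

T = 284.5 °C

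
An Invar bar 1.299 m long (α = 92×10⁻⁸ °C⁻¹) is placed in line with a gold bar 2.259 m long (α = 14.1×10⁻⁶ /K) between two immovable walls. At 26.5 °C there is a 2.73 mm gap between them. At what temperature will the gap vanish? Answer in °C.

T = 109 °C

α₁L₁ = 1.19508×10⁻⁶ m/K, α₂L₂ = 3.18519×10⁻⁵ m/K → total 3.304698×10⁻⁵ m/K
ΔT = g/(α₁L₁+α₂L₂) = 2.73×10⁻³ / 3.304698×10⁻⁵ = 82.61 K
T = 26.5 + 82.61 = 109.11 °C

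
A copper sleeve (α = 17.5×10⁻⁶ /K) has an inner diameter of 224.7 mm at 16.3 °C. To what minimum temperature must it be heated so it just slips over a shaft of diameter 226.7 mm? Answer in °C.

T = 525 °C

Required Δd = 226.7 − 224.7 = 2.0 mm
Δd = αd₀ΔT ⇒ ΔT = Δd/(αd₀) = 2.0 / (17.5×10⁻⁶ × 224.7) = 508.61 K
T_min = 16.3 + 508.61 = 524.91 °C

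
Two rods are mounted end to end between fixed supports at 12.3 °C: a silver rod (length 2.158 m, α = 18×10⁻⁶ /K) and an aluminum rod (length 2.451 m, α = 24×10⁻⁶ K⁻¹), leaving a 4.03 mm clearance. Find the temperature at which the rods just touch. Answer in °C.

T = 53.6 °C

α₁L₁ = 3.8844×10⁻⁵ m/K, α₂L₂ = 5.8824×10⁻⁵ m/K → total 9.7668×10⁻⁵ m/K
ΔT = g/(α₁L₁+α₂L₂) = 4.03×10⁻³ / 9.7668×10⁻⁵ = 41.262 K
T = 12.3 + 41.262 = 53.562 °C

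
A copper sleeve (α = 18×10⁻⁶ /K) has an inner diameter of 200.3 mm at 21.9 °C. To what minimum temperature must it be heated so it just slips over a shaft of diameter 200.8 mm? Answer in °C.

T = 161 °C

Required Δd = 200.8 − 200.3 = 0.5 mm
Δd = αd₀ΔT ⇒ ΔT = Δd/(αd₀) = 0.5 / (18×10⁻⁶ × 200.3) = 138.68 K
T_min = 21.9 + 138.68 = 160.58 °C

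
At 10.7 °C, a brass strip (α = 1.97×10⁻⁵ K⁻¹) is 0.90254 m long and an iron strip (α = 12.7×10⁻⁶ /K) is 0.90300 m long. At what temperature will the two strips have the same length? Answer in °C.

T = 83.58 °C

L₁(1 + α₁ΔT) = L₂(1 + α₂ΔT) ⇒ ΔT = (L₂ − L₁)/(α₁L₁ − α₂L₂)
L₂ − L₁ = 0.90300 − 0.90254 = 4.60×10⁻⁴ m
α₁L₁ − α₂L₂ = 1.97×10⁻⁵×0.90254 − 12.7×10⁻⁶×0.90300 = 6.311938×10⁻⁶ m/K
ΔT = 4.60×10⁻⁴ / 6.311938×10⁻⁶ = 72.8778 K
T = 10.7 + 72.8778 = 83.5778 °C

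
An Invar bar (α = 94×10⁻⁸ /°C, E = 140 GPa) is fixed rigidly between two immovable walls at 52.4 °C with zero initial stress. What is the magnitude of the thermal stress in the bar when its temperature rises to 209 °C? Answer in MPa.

Fully constrained: the free strain ε = αΔT is blocked, so σ = Eε = EαΔT.
|ΔT| = 156.6 K
σ = 140×10⁹ × 94×10⁻⁸ × 156.6 = 2.06×10⁷ Pa

σ = 20.6 MPa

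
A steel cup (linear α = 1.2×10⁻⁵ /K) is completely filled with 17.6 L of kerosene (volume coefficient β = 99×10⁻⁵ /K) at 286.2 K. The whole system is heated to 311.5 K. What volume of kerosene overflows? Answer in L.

The cup also expands: β_container ≈ 3α = 3.6×10⁻⁵ /K
Net overflow = V₀(β_liq − 3α_cont)ΔT
β − 3α = 9.90×10⁻⁴ − 3.6×10⁻⁵ = 9.54×10⁻⁴ /K; ΔT = 25.3 K
ΔV = 17.6 × 9.54×10⁻⁴ × 25.3 = 0.425 L

0.425 L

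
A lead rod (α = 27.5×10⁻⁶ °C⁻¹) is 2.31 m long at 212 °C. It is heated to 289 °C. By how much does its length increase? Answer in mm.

|ΔT| = |289 − 212| = 77 K
ΔL = αL₀ΔT = (27.5×10⁻⁶)(2.31)(77) = 4.89×10⁻³ m

ΔL = 4.89 mm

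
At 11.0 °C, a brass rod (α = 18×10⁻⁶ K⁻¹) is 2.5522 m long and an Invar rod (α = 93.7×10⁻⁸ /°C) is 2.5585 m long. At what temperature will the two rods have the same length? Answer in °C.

T = 155.7 °C

L₁(1 + α₁ΔT) = L₂(1 + α₂ΔT) ⇒ ΔT = (L₂ − L₁)/(α₁L₁ − α₂L₂)
L₂ − L₁ = 2.5585 − 2.5522 = 6.30×10⁻³ m
α₁L₁ − α₂L₂ = 18×10⁻⁶×2.5522 − 93.7×10⁻⁸×2.5585 = 4.35422855×10⁻⁵ m/K
ΔT = 6.30×10⁻³ / 4.35422855×10⁻⁵ = 144.687 K
T = 11.0 + 144.687 = 155.687 °C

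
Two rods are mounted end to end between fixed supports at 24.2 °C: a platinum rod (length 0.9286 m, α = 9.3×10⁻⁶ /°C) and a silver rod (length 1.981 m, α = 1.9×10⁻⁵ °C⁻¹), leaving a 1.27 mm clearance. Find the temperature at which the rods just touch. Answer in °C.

Gap closes when ΔL₁ + ΔL₂ = 1.27 mm = 1.27×10⁻³ m
(α₁L₁ + α₂L₂)ΔT = g
α₁L₁ + α₂L₂ = 9.3×10⁻⁶×0.9286 + 1.9×10⁻⁵×1.981 = 4.627498×10⁻⁵ m/K
ΔT = 1.27×10⁻³ / 4.627498×10⁻⁵ = 27.445 K
T = 24.2 + 27.445 = 51.645 °C

T = 51.6 °C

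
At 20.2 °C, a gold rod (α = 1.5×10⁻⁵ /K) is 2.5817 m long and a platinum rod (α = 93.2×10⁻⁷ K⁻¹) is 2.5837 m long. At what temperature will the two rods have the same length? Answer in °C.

T = 156.8 °C

L₁(1 + α₁ΔT) = L₂(1 + α₂ΔT) ⇒ ΔT = (L₂ − L₁)/(α₁L₁ − α₂L₂)
L₂ − L₁ = 2.5837 − 2.5817 = 2.00×10⁻³ m
α₁L₁ − α₂L₂ = 1.5×10⁻⁵×2.5817 − 93.2×10⁻⁷×2.5837 = 1.4645416×10⁻⁵ m/K
ΔT = 2.00×10⁻³ / 1.4645416×10⁻⁵ = 136.562 K
T = 20.2 + 136.562 = 156.762 °C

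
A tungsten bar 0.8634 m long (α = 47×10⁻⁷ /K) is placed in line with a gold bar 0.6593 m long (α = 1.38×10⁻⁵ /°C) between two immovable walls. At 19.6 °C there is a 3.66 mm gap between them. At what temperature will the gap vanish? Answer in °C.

α₁L₁ = 4.05798×10⁻⁶ m/K, α₂L₂ = 9.09834×10⁻⁶ m/K → total 1.315632×10⁻⁵ m/K
ΔT = g/(α₁L₁+α₂L₂) = 3.66×10⁻³ / 1.315632×10⁻⁵ = 278.19 K
T = 19.6 + 278.19 = 297.79 °C

T = 298 °C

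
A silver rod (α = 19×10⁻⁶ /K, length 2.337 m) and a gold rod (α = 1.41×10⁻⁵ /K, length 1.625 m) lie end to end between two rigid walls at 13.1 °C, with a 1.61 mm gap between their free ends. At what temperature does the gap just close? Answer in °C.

T = 37.0 °C

Gap closes when ΔL₁ + ΔL₂ = 1.61 mm = 1.61×10⁻³ m
(α₁L₁ + α₂L₂)ΔT = g
α₁L₁ + α₂L₂ = 19×10⁻⁶×2.337 + 1.41×10⁻⁵×1.625 = 6.73155×10⁻⁵ m/K
ΔT = 1.61×10⁻³ / 6.73155×10⁻⁵ = 23.917 K
T = 13.1 + 23.917 = 37.017 °C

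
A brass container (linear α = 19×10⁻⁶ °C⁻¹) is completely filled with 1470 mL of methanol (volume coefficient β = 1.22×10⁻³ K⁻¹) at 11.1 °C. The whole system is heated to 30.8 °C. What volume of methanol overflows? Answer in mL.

The container also expands: β_container ≈ 3α = 5.7×10⁻⁵ /K
Net overflow = V₀(β_liq − 3α_cont)ΔT
β − 3α = 1.22×10⁻³ − 5.7×10⁻⁵ = 1.163×10⁻³ /K; ΔT = 19.7 K
ΔV = 1470 × 1.163×10⁻³ × 19.7 = 33.7 mL

33.7 mL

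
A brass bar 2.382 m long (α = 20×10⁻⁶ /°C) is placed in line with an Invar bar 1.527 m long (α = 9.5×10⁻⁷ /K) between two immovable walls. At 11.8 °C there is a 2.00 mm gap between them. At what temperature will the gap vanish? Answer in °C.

Gap closes when ΔL₁ + ΔL₂ = 2.00 mm = 2.00×10⁻³ m
(α₁L₁ + α₂L₂)ΔT = g
α₁L₁ + α₂L₂ = 20×10⁻⁶×2.382 + 9.5×10⁻⁷×1.527 = 4.909065×10⁻⁵ m/K
ΔT = 2.00×10⁻³ / 4.909065×10⁻⁵ = 40.741 K
T = 11.8 + 40.741 = 52.541 °C

T = 52.5 °C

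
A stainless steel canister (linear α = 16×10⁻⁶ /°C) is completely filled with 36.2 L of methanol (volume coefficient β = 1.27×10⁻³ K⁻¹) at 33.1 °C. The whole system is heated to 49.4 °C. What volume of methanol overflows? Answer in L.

0.721 L

The canister also expands: β_container ≈ 3α = 4.8×10⁻⁵ /K
Net overflow = V₀(β_liq − 3α_cont)ΔT
β − 3α = 1.27×10⁻³ − 4.8×10⁻⁵ = 1.222×10⁻³ /K; ΔT = 16.3 K
ΔV = 36.2 × 1.222×10⁻³ × 16.3 = 0.721 L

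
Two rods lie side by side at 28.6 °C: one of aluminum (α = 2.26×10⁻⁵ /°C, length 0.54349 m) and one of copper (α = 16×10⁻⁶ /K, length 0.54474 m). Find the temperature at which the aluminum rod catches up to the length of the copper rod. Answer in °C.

T = 379.0 °C

L₁(1 + α₁ΔT) = L₂(1 + α₂ΔT) ⇒ ΔT = (L₂ − L₁)/(α₁L₁ − α₂L₂)
L₂ − L₁ = 0.54474 − 0.54349 = 1.25×10⁻³ m
α₁L₁ − α₂L₂ = 2.26×10⁻⁵×0.54349 − 16×10⁻⁶×0.54474 = 3.567034×10⁻⁶ m/K
ΔT = 1.25×10⁻³ / 3.567034×10⁻⁶ = 350.431 K
T = 28.6 + 350.431 = 379.031 °C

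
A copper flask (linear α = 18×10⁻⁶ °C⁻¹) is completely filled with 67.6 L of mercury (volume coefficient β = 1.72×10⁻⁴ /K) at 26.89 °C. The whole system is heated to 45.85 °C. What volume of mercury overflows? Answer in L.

The flask also expands: β_container ≈ 3α = 5.4×10⁻⁵ /K
Net overflow = V₀(β_liq − 3α_cont)ΔT
β − 3α = 1.72×10⁻⁴ − 5.4×10⁻⁵ = 1.18×10⁻⁴ /K; ΔT = 18.96 K
ΔV = 67.6 × 1.18×10⁻⁴ × 18.96 = 0.151 L

0.151 L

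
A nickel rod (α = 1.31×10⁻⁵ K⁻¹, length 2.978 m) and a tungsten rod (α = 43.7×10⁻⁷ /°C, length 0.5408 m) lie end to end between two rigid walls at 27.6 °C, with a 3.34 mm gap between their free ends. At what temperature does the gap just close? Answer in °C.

Gap closes when ΔL₁ + ΔL₂ = 3.34 mm = 3.34×10⁻³ m
(α₁L₁ + α₂L₂)ΔT = g
α₁L₁ + α₂L₂ = 1.31×10⁻⁵×2.978 + 43.7×10⁻⁷×0.5408 = 4.1375096×10⁻⁵ m/K
ΔT = 3.34×10⁻³ / 4.1375096×10⁻⁵ = 80.72 K
T = 27.6 + 80.72 = 108.32 °C

T = 108 °C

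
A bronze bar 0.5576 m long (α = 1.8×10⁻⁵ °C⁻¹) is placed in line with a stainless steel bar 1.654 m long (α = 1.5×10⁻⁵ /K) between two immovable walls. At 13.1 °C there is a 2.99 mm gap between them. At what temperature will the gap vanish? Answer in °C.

T = 98.9 °C

α₁L₁ = 1.00368×10⁻⁵ m/K, α₂L₂ = 2.481×10⁻⁵ m/K → total 3.48468×10⁻⁵ m/K
ΔT = g/(α₁L₁+α₂L₂) = 2.99×10⁻³ / 3.48468×10⁻⁵ = 85.804 K
T = 13.1 + 85.804 = 98.904 °C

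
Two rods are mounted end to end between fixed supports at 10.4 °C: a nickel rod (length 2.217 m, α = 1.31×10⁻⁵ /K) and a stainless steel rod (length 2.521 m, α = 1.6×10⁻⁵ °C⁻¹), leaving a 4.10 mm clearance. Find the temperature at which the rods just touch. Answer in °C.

Gap closes when ΔL₁ + ΔL₂ = 4.10 mm = 4.10×10⁻³ m
(α₁L₁ + α₂L₂)ΔT = g
α₁L₁ + α₂L₂ = 1.31×10⁻⁵×2.217 + 1.6×10⁻⁵×2.521 = 6.93787×10⁻⁵ m/K
ΔT = 4.10×10⁻³ / 6.93787×10⁻⁵ = 59.096 K
T = 10.4 + 59.096 = 69.496 °C

T = 69.5 °C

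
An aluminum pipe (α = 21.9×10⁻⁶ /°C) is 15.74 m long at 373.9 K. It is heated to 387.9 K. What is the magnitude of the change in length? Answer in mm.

ΔL = 4.83 mm

|ΔT| = |387.9 − 373.9| = 14.0 K
ΔL = αL₀ΔT = (21.9×10⁻⁶)(15.74)(14.0) = 4.83×10⁻³ m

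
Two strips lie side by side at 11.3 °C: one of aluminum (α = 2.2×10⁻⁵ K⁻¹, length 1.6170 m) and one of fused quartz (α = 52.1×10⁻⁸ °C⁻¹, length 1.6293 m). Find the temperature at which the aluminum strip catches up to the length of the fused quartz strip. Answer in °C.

L₁(1 + α₁ΔT) = L₂(1 + α₂ΔT) ⇒ ΔT = (L₂ − L₁)/(α₁L₁ − α₂L₂)
L₂ − L₁ = 1.6293 − 1.6170 = 1.23×10⁻² m
α₁L₁ − α₂L₂ = 2.2×10⁻⁵×1.6170 − 52.1×10⁻⁸×1.6293 = 3.47251347×10⁻⁵ m/K
ΔT = 1.23×10⁻² / 3.47251347×10⁻⁵ = 354.210 K
T = 11.3 + 354.210 = 365.510 °C

T = 365.5 °C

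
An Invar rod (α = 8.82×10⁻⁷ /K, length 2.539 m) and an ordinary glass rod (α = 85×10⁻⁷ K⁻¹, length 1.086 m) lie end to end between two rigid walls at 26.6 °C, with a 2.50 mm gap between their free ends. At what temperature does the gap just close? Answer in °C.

T = 245 °C

α₁L₁ = 2.239398×10⁻⁶ m/K, α₂L₂ = 9.231×10⁻⁶ m/K → total 1.1470398×10⁻⁵ m/K
ΔT = g/(α₁L₁+α₂L₂) = 2.50×10⁻³ / 1.1470398×10⁻⁵ = 217.95 K
T = 26.6 + 217.95 = 244.55 °C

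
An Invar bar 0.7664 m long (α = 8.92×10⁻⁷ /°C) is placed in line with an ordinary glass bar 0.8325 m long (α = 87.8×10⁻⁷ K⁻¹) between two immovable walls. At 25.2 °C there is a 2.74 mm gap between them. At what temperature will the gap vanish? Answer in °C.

Gap closes when ΔL₁ + ΔL₂ = 2.74 mm = 2.74×10⁻³ m
(α₁L₁ + α₂L₂)ΔT = g
α₁L₁ + α₂L₂ = 8.92×10⁻⁷×0.7664 + 87.8×10⁻⁷×0.8325 = 7.9929788×10⁻⁶ m/K
ΔT = 2.74×10⁻³ / 7.9929788×10⁻⁶ = 342.80 K
T = 25.2 + 342.80 = 368.00 °C

T = 368 °C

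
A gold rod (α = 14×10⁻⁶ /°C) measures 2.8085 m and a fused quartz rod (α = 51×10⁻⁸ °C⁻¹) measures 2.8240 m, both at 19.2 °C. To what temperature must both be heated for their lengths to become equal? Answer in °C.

L₁(1 + α₁ΔT) = L₂(1 + α₂ΔT) ⇒ ΔT = (L₂ − L₁)/(α₁L₁ − α₂L₂)
L₂ − L₁ = 2.8240 − 2.8085 = 1.55×10⁻² m
α₁L₁ − α₂L₂ = 14×10⁻⁶×2.8085 − 51×10⁻⁸×2.8240 = 3.787876×10⁻⁵ m/K
ΔT = 1.55×10⁻² / 3.787876×10⁻⁵ = 409.200 K
T = 19.2 + 409.200 = 428.400 °C

T = 428.4 °C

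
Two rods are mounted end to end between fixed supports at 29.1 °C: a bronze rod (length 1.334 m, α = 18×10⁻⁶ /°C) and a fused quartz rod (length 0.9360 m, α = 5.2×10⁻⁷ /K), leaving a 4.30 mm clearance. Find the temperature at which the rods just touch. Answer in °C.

Gap closes when ΔL₁ + ΔL₂ = 4.30 mm = 4.30×10⁻³ m
(α₁L₁ + α₂L₂)ΔT = g
α₁L₁ + α₂L₂ = 18×10⁻⁶×1.334 + 5.2×10⁻⁷×0.9360 = 2.449872×10⁻⁵ m/K
ΔT = 4.30×10⁻³ / 2.449872×10⁻⁵ = 175.52 K
T = 29.1 + 175.52 = 204.62 °C

T = 205 °C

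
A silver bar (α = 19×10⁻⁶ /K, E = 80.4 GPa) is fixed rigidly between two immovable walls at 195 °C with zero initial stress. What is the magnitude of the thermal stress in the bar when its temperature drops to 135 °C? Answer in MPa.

Fully constrained: the free strain ε = αΔT is blocked, so σ = Eε = EαΔT.
|ΔT| = 60 K
σ = 80.4×10⁹ × 19×10⁻⁶ × 60 = 9.17×10⁷ Pa

σ = 91.7 MPa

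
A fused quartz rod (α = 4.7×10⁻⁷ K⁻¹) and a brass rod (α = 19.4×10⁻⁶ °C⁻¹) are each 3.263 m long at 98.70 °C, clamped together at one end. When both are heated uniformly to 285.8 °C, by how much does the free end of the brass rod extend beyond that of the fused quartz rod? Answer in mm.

ΔT = 187.10 K
fused quartz: ΔL = 4.7×10⁻⁷ × 3.263 m × 187.10 = 2.8694×10⁻⁴ m = 0.28694 mm
brass: ΔL = 19.4×10⁻⁶ × 3.263 m × 187.10 = 1.1844×10⁻² m = 11.844 mm
difference = 11.844 − 0.28694 = 11.55706 mm

11.6 mm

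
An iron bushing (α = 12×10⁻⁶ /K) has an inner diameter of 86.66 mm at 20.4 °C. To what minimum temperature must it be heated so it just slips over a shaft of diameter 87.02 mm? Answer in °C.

Required Δd = 87.02 − 86.66 = 0.36 mm
Δd = αd₀ΔT ⇒ ΔT = Δd/(αd₀) = 0.36 / (12×10⁻⁶ × 86.66) = 346.18 K
T_min = 20.4 + 346.18 = 366.58 °C

T = 367 °C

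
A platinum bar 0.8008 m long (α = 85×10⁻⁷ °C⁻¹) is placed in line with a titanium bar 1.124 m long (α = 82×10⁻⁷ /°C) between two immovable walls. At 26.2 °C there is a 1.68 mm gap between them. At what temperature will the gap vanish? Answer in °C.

Gap closes when ΔL₁ + ΔL₂ = 1.68 mm = 1.68×10⁻³ m
(α₁L₁ + α₂L₂)ΔT = g
α₁L₁ + α₂L₂ = 85×10⁻⁷×0.8008 + 82×10⁻⁷×1.124 = 1.60236×10⁻⁵ m/K
ΔT = 1.68×10⁻³ / 1.60236×10⁻⁵ = 104.85 K
T = 26.2 + 104.85 = 131.05 °C

T = 131 °C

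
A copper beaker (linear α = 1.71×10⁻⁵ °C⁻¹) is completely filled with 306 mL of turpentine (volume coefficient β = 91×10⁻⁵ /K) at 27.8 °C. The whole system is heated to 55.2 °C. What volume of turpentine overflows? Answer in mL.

The beaker also expands: β_container ≈ 3α = 5.13×10⁻⁵ /K
Net overflow = V₀(β_liq − 3α_cont)ΔT
β − 3α = 9.10×10⁻⁴ − 5.13×10⁻⁵ = 8.587×10⁻⁴ /K; ΔT = 27.4 K
ΔV = 306 × 8.587×10⁻⁴ × 27.4 = 7.20 mL

7.20 mL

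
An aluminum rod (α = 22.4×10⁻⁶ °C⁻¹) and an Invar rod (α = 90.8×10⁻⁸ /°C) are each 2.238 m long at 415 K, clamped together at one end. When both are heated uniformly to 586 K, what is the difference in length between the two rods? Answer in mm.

ΔT = 171 K
aluminum: ΔL = 22.4×10⁻⁶ × 2.238 m × 171 = 8.5724×10⁻³ m = 8.5724 mm
Invar: ΔL = 90.8×10⁻⁸ × 2.238 m × 171 = 3.4749×10⁻⁴ m = 0.34749 mm
difference = 8.5724 − 0.34749 = 8.22491 mm

8.22 mm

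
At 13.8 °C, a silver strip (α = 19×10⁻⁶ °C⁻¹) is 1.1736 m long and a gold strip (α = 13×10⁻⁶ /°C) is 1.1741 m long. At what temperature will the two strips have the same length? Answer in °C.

T = 84.87 °C

L₁(1 + α₁ΔT) = L₂(1 + α₂ΔT) ⇒ ΔT = (L₂ − L₁)/(α₁L₁ − α₂L₂)
L₂ − L₁ = 1.1741 − 1.1736 = 5.00×10⁻⁴ m
α₁L₁ − α₂L₂ = 19×10⁻⁶×1.1736 − 13×10⁻⁶×1.1741 = 7.0351×10⁻⁶ m/K
ΔT = 5.00×10⁻⁴ / 7.0351×10⁻⁶ = 71.0722 K
T = 13.8 + 71.0722 = 84.8722 °C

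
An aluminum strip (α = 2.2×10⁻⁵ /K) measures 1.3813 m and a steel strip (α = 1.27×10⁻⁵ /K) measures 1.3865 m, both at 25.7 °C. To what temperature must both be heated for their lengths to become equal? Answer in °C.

T = 432.6 °C

Equal length when α₁L₁ΔT − α₂L₂ΔT = L₂ − L₁ = 5.20×10⁻³ m
α₁L₁ = 3.03886×10⁻⁵, α₂L₂ = 1.760855×10⁻⁵ → Δ(αL) = 1.278005×10⁻⁵ m/K
ΔT = 5.20×10⁻³ / 1.278005×10⁻⁵ = 406.884 K, so T = 25.7 + 406.884 = 432.584 °C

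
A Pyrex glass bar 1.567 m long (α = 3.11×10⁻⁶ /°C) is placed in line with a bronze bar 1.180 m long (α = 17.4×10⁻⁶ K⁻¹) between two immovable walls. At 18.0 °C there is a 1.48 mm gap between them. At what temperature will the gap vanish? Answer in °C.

T = 76.3 °C

Gap closes when ΔL₁ + ΔL₂ = 1.48 mm = 1.48×10⁻³ m
(α₁L₁ + α₂L₂)ΔT = g
α₁L₁ + α₂L₂ = 3.11×10⁻⁶×1.567 + 17.4×10⁻⁶×1.180 = 2.540537×10⁻⁵ m/K
ΔT = 1.48×10⁻³ / 2.540537×10⁻⁵ = 58.255 K
T = 18.0 + 58.255 = 76.255 °C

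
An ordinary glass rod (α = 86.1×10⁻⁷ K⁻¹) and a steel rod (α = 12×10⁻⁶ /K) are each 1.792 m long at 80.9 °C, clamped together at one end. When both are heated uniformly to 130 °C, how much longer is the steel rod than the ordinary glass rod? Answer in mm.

0.298 mm

ΔT = 49.1 K
ordinary glass: ΔL = 86.1×10⁻⁷ × 1.792 m × 49.1 = 7.5757×10⁻⁴ m = 0.75757 mm
steel: ΔL = 12×10⁻⁶ × 1.792 m × 49.1 = 1.0558×10⁻³ m = 1.0558 mm
difference = 1.0558 − 0.75757 = 0.29823 mm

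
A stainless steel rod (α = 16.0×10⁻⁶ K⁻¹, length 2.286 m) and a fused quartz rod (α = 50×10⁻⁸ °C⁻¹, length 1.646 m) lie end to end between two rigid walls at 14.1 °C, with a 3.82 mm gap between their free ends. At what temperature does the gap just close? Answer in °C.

T = 116 °C

Gap closes when ΔL₁ + ΔL₂ = 3.82 mm = 3.82×10⁻³ m
(α₁L₁ + α₂L₂)ΔT = g
α₁L₁ + α₂L₂ = 16.0×10⁻⁶×2.286 + 50×10⁻⁸×1.646 = 3.7399×10⁻⁵ m/K
ΔT = 3.82×10⁻³ / 3.7399×10⁻⁵ = 102.14 K
T = 14.1 + 102.14 = 116.24 °C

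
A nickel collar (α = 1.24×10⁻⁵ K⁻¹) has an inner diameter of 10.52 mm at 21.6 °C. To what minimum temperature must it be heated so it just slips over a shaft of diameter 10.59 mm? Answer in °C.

T = 558 °C

Required Δd = 10.59 − 10.52 = 0.07 mm
Δd = αd₀ΔT ⇒ ΔT = Δd/(αd₀) = 0.07 / (1.24×10⁻⁵ × 10.52) = 536.61 K
T_min = 21.6 + 536.61 = 558.21 °C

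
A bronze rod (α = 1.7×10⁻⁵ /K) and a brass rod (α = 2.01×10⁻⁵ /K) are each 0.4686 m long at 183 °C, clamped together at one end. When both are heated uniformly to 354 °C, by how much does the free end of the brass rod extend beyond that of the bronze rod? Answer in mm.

0.248 mm

ΔT = 171 K
bronze: ΔL = 1.7×10⁻⁵ × 0.4686 m × 171 = 1.3622×10⁻³ m = 1.3622 mm
brass: ΔL = 2.01×10⁻⁵ × 0.4686 m × 171 = 1.6106×10⁻³ m = 1.6106 mm
difference = 1.6106 − 1.3622 = 0.2484 mm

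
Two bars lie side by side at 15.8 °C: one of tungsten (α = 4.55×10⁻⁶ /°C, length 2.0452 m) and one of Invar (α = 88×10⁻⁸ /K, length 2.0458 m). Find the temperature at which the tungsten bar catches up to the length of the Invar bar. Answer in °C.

L₁(1 + α₁ΔT) = L₂(1 + α₂ΔT) ⇒ ΔT = (L₂ − L₁)/(α₁L₁ − α₂L₂)
L₂ − L₁ = 2.0458 − 2.0452 = 6.00×10⁻⁴ m
α₁L₁ − α₂L₂ = 4.55×10⁻⁶×2.0452 − 88×10⁻⁸×2.0458 = 7.505356×10⁻⁶ m/K
ΔT = 6.00×10⁻⁴ / 7.505356×10⁻⁶ = 79.9429 K
T = 15.8 + 79.9429 = 95.7429 °C

T = 95.74 °C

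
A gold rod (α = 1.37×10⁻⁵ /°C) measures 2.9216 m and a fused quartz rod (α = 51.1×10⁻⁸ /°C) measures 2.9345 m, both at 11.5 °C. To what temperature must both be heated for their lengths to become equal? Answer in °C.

Equal length when α₁L₁ΔT − α₂L₂ΔT = L₂ − L₁ = 1.29×10⁻² m
α₁L₁ = 4.002592×10⁻⁵, α₂L₂ = 1.4995295×10⁻⁶ → Δ(αL) = 3.85263905×10⁻⁵ m/K
ΔT = 1.29×10⁻² / 3.85263905×10⁻⁵ = 334.835 K, so T = 11.5 + 334.835 = 346.335 °C

T = 346.3 °C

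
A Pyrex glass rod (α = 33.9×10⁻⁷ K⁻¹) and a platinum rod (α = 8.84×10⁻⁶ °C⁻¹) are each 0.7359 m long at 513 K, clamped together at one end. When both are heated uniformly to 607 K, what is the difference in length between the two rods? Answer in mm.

ΔT = 94 K
Pyrex glass: ΔL = 33.9×10⁻⁷ × 0.7359 m × 94 = 2.3450×10⁻⁴ m = 0.23450 mm
platinum: ΔL = 8.84×10⁻⁶ × 0.7359 m × 94 = 6.1150×10⁻⁴ m = 0.61150 mm
difference = 0.61150 − 0.23450 = 0.3770 mm

0.377 mm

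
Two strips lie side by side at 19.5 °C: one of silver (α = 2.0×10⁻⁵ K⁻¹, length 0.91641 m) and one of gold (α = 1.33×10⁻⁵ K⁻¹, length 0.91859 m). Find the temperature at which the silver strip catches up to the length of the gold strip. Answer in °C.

T = 376.2 °C

L₁(1 + α₁ΔT) = L₂(1 + α₂ΔT) ⇒ ΔT = (L₂ − L₁)/(α₁L₁ − α₂L₂)
L₂ − L₁ = 0.91859 − 0.91641 = 2.18×10⁻³ m
α₁L₁ − α₂L₂ = 2.0×10⁻⁵×0.91641 − 1.33×10⁻⁵×0.91859 = 6.110953×10⁻⁶ m/K
ΔT = 2.18×10⁻³ / 6.110953×10⁻⁶ = 356.737 K
T = 19.5 + 356.737 = 376.237 °C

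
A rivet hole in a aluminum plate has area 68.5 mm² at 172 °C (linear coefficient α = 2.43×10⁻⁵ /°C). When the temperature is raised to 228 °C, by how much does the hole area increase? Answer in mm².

ΔA = 0.186 mm²

Area coefficient ≈ 2α; |ΔT| = 56 K
ΔA = 2αA₀ΔT = 2(2.43×10⁻⁵)(68.5)(56) = 0.186 mm²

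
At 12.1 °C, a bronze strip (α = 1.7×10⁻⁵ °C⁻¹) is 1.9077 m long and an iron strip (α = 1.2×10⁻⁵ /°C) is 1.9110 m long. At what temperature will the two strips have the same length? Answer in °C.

Equal length when α₁L₁ΔT − α₂L₂ΔT = L₂ − L₁ = 3.30×10⁻³ m
α₁L₁ = 3.24309×10⁻⁵, α₂L₂ = 2.2932×10⁻⁵ → Δ(αL) = 9.4989×10⁻⁶ m/K
ΔT = 3.30×10⁻³ / 9.4989×10⁻⁶ = 347.409 K, so T = 12.1 + 347.409 = 359.509 °C

T = 359.5 °C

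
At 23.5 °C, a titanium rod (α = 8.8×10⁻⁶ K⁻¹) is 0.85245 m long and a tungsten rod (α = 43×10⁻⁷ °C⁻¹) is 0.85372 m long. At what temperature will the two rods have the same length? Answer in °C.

Equal length when α₁L₁ΔT − α₂L₂ΔT = L₂ − L₁ = 1.27×10⁻³ m
α₁L₁ = 7.50156×10⁻⁶, α₂L₂ = 3.670996×10⁻⁶ → Δ(αL) = 3.830564×10⁻⁶ m/K
ΔT = 1.27×10⁻³ / 3.830564×10⁻⁶ = 331.544 K, so T = 23.5 + 331.544 = 355.044 °C

T = 355.0 °C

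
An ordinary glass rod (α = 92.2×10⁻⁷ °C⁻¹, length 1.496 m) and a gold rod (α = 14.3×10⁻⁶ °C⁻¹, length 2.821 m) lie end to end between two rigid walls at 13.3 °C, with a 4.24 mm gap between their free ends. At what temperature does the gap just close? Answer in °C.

Gap closes when ΔL₁ + ΔL₂ = 4.24 mm = 4.24×10⁻³ m
(α₁L₁ + α₂L₂)ΔT = g
α₁L₁ + α₂L₂ = 92.2×10⁻⁷×1.496 + 14.3×10⁻⁶×2.821 = 5.413342×10⁻⁵ m/K
ΔT = 4.24×10⁻³ / 5.413342×10⁻⁵ = 78.325 K
T = 13.3 + 78.325 = 91.625 °C

T = 91.6 °C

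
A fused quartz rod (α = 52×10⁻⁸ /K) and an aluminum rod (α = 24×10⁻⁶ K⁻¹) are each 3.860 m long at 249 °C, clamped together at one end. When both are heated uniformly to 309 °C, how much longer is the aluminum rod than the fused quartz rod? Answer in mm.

ΔT = 60 K
fused quartz: ΔL = 52×10⁻⁸ × 3.860 m × 60 = 1.2043×10⁻⁴ m = 0.12043 mm
aluminum: ΔL = 24×10⁻⁶ × 3.860 m × 60 = 5.5584×10⁻³ m = 5.5584 mm
difference = 5.5584 − 0.12043 = 5.43797 mm

5.44 mm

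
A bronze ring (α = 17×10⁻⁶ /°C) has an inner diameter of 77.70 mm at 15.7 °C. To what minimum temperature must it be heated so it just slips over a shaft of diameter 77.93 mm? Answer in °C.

T = 190 °C

Required Δd = 77.93 − 77.70 = 0.23 mm
Δd = αd₀ΔT ⇒ ΔT = Δd/(αd₀) = 0.23 / (17×10⁻⁶ × 77.70) = 174.12 K
T_min = 15.7 + 174.12 = 189.82 °C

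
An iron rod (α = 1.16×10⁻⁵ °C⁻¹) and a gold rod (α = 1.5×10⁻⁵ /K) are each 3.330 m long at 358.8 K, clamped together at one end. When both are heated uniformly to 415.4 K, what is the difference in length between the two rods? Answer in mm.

0.641 mm

ΔT = 56.6 K
iron: ΔL = 1.16×10⁻⁵ × 3.330 m × 56.6 = 2.1863×10⁻³ m = 2.1863 mm
gold: ΔL = 1.5×10⁻⁵ × 3.330 m × 56.6 = 2.8272×10⁻³ m = 2.8272 mm
difference = 2.8272 − 2.1863 = 0.6409 mm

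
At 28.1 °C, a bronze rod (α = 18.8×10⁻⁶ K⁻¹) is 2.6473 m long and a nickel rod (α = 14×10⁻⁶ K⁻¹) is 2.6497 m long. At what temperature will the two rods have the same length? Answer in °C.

T = 217.5 °C

L₁(1 + α₁ΔT) = L₂(1 + α₂ΔT) ⇒ ΔT = (L₂ − L₁)/(α₁L₁ − α₂L₂)
L₂ − L₁ = 2.6497 − 2.6473 = 2.40×10⁻³ m
α₁L₁ − α₂L₂ = 18.8×10⁻⁶×2.6473 − 14×10⁻⁶×2.6497 = 1.267344×10⁻⁵ m/K
ΔT = 2.40×10⁻³ / 1.267344×10⁻⁵ = 189.372 K
T = 28.1 + 189.372 = 217.472 °C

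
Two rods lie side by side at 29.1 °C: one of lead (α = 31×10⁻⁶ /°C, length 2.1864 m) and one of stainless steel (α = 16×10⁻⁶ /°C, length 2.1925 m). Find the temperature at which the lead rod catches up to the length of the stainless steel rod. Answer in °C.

T = 215.7 °C

L₁(1 + α₁ΔT) = L₂(1 + α₂ΔT) ⇒ ΔT = (L₂ − L₁)/(α₁L₁ − α₂L₂)
L₂ − L₁ = 2.1925 − 2.1864 = 6.10×10⁻³ m
α₁L₁ − α₂L₂ = 31×10⁻⁶×2.1864 − 16×10⁻⁶×2.1925 = 3.26984×10⁻⁵ m/K
ΔT = 6.10×10⁻³ / 3.26984×10⁻⁵ = 186.553 K
T = 29.1 + 186.553 = 215.653 °C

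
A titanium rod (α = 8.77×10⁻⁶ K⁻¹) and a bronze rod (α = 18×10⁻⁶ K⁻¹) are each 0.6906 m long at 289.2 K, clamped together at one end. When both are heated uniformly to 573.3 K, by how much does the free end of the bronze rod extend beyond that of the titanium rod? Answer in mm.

ΔT = 284.1 K
titanium: ΔL = 8.77×10⁻⁶ × 0.6906 m × 284.1 = 1.7207×10⁻³ m = 1.7207 mm
bronze: ΔL = 18×10⁻⁶ × 0.6906 m × 284.1 = 3.5316×10⁻³ m = 3.5316 mm
difference = 3.5316 − 1.7207 = 1.8109 mm

1.81 mm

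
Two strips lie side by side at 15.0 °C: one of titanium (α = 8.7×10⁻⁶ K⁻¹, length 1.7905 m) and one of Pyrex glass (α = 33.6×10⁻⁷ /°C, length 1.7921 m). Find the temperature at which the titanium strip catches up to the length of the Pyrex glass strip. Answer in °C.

T = 182.4 °C

L₁(1 + α₁ΔT) = L₂(1 + α₂ΔT) ⇒ ΔT = (L₂ − L₁)/(α₁L₁ − α₂L₂)
L₂ − L₁ = 1.7921 − 1.7905 = 1.60×10⁻³ m
α₁L₁ − α₂L₂ = 8.7×10⁻⁶×1.7905 − 33.6×10⁻⁷×1.7921 = 9.555894×10⁻⁶ m/K
ΔT = 1.60×10⁻³ / 9.555894×10⁻⁶ = 167.436 K
T = 15.0 + 167.436 = 182.436 °C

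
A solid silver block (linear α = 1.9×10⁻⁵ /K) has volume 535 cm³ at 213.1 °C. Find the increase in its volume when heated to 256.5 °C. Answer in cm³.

ΔV = 1.32 cm³

Isotropic solid: β ≈ 3α = 5.7×10⁻⁵ /K; ΔT = 43.4 K
ΔV = 3αV₀ΔT = 3(1.9×10⁻⁵)(535)(43.4) = 1.32 cm³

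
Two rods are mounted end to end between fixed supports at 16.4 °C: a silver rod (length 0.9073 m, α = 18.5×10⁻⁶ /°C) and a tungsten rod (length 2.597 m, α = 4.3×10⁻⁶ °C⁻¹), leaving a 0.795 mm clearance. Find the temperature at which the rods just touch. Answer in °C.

Gap closes when ΔL₁ + ΔL₂ = 0.795 mm = 7.95×10⁻⁴ m
(α₁L₁ + α₂L₂)ΔT = g
α₁L₁ + α₂L₂ = 18.5×10⁻⁶×0.9073 + 4.3×10⁻⁶×2.597 = 2.795215×10⁻⁵ m/K
ΔT = 7.95×10⁻⁴ / 2.795215×10⁻⁵ = 28.441 K
T = 16.4 + 28.441 = 44.841 °C

T = 44.8 °C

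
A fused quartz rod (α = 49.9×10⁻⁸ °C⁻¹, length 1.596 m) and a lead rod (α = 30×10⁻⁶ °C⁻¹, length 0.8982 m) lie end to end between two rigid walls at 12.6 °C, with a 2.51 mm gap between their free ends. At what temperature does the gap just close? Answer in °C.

T = 103 °C

α₁L₁ = 7.96404×10⁻⁷ m/K, α₂L₂ = 2.6946×10⁻⁵ m/K → total 2.7742404×10⁻⁵ m/K
ΔT = g/(α₁L₁+α₂L₂) = 2.51×10⁻³ / 2.7742404×10⁻⁵ = 90.48 K
T = 12.6 + 90.48 = 103.08 °C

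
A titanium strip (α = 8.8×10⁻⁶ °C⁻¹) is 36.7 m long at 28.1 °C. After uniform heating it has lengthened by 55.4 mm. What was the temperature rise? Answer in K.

ΔL = αL₀ΔT ⇒ ΔT = ΔL / (αL₀)
ΔT = 55.4×10⁻³ m / (8.8×10⁻⁶ × 36.7 m) = 171.54 K

ΔT = 172 K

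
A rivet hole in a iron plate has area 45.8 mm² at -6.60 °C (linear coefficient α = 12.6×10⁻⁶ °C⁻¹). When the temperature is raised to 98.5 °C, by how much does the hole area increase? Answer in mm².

ΔA = 0.121 mm²

Area coefficient ≈ 2α; |ΔT| = 105.10 K
ΔA = 2αA₀ΔT = 2(12.6×10⁻⁶)(45.8)(105.10) = 0.121 mm²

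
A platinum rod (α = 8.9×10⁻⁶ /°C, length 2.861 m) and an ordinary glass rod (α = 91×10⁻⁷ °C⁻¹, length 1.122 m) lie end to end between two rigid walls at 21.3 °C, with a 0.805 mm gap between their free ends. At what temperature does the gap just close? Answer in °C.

T = 43.9 °C

Gap closes when ΔL₁ + ΔL₂ = 0.805 mm = 8.05×10⁻⁴ m
(α₁L₁ + α₂L₂)ΔT = g
α₁L₁ + α₂L₂ = 8.9×10⁻⁶×2.861 + 91×10⁻⁷×1.122 = 3.56731×10⁻⁵ m/K
ΔT = 8.05×10⁻⁴ / 3.56731×10⁻⁵ = 22.566 K
T = 21.3 + 22.566 = 43.866 °C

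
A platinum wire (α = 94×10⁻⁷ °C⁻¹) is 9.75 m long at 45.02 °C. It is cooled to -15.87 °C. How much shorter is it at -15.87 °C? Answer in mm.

|ΔT| = |-15.87 − 45.02| = 60.89 K
ΔL = αL₀ΔT = (94×10⁻⁷)(9.75)(60.89) = 5.58×10⁻³ m

ΔL = 5.58 mm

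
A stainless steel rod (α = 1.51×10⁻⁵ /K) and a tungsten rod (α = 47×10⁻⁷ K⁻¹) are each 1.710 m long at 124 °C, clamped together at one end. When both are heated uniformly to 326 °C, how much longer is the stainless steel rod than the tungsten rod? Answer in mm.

ΔT = 202 K
stainless steel: ΔL = 1.51×10⁻⁵ × 1.710 m × 202 = 5.2158×10⁻³ m = 5.2158 mm
tungsten: ΔL = 47×10⁻⁷ × 1.710 m × 202 = 1.6235×10⁻³ m = 1.6235 mm
difference = 5.2158 − 1.6235 = 3.5923 mm

3.59 mm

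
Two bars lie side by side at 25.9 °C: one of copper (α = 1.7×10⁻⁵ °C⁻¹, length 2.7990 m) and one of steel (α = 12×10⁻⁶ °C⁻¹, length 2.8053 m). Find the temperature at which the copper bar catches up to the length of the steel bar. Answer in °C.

L₁(1 + α₁ΔT) = L₂(1 + α₂ΔT) ⇒ ΔT = (L₂ − L₁)/(α₁L₁ − α₂L₂)
L₂ − L₁ = 2.8053 − 2.7990 = 6.30×10⁻³ m
α₁L₁ − α₂L₂ = 1.7×10⁻⁵×2.7990 − 12×10⁻⁶×2.8053 = 1.39194×10⁻⁵ m/K
ΔT = 6.30×10⁻³ / 1.39194×10⁻⁵ = 452.606 K
T = 25.9 + 452.606 = 478.506 °C

T = 478.5 °C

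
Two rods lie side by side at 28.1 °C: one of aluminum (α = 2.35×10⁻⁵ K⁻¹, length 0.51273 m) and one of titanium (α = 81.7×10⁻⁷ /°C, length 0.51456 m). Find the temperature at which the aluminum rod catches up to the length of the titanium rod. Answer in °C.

T = 261.4 °C

L₁(1 + α₁ΔT) = L₂(1 + α₂ΔT) ⇒ ΔT = (L₂ − L₁)/(α₁L₁ − α₂L₂)
L₂ − L₁ = 0.51456 − 0.51273 = 1.83×10⁻³ m
α₁L₁ − α₂L₂ = 2.35×10⁻⁵×0.51273 − 81.7×10⁻⁷×0.51456 = 7.8451998×10⁻⁶ m/K
ΔT = 1.83×10⁻³ / 7.8451998×10⁻⁶ = 233.264 K
T = 28.1 + 233.264 = 261.364 °C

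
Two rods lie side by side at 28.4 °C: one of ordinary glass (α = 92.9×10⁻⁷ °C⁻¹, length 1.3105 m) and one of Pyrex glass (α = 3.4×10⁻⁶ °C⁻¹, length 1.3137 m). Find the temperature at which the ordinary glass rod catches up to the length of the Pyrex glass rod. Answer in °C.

Equal length when α₁L₁ΔT − α₂L₂ΔT = L₂ − L₁ = 3.20×10⁻³ m
α₁L₁ = 1.2174545×10⁻⁵, α₂L₂ = 4.46658×10⁻⁶ → Δ(αL) = 7.707965×10⁻⁶ m/K
ΔT = 3.20×10⁻³ / 7.707965×10⁻⁶ = 415.155 K, so T = 28.4 + 415.155 = 443.555 °C

T = 443.6 °C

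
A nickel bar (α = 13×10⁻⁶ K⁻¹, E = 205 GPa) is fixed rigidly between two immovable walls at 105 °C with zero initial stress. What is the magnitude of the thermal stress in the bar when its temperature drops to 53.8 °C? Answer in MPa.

σ = 136 MPa

Fully constrained: the free strain ε = αΔT is blocked, so σ = Eε = EαΔT.
|ΔT| = 51.2 K
σ = 205×10⁹ × 13×10⁻⁶ × 51.2 = 1.36×10⁸ Pa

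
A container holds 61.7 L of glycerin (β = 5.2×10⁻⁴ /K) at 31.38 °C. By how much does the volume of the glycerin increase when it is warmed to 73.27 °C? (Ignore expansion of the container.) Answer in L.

ΔV = 1.34 L

|ΔT| = |73.27 − 31.38| = 41.89 K
ΔV = βV₀ΔT = (5.2×10⁻⁴)(61.7)(41.89) = 1.34 L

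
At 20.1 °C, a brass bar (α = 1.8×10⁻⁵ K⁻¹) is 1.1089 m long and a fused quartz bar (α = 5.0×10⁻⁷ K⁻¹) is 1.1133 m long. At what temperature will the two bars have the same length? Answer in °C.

L₁(1 + α₁ΔT) = L₂(1 + α₂ΔT) ⇒ ΔT = (L₂ − L₁)/(α₁L₁ − α₂L₂)
L₂ − L₁ = 1.1133 − 1.1089 = 4.40×10⁻³ m
α₁L₁ − α₂L₂ = 1.8×10⁻⁵×1.1089 − 5.0×10⁻⁷×1.1133 = 1.940355×10⁻⁵ m/K
ΔT = 4.40×10⁻³ / 1.940355×10⁻⁵ = 226.763 K
T = 20.1 + 226.763 = 246.863 °C

T = 246.9 °C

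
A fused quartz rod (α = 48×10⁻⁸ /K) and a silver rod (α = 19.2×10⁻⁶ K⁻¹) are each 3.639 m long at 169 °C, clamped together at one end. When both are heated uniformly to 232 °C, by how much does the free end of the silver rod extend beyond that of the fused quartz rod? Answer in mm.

ΔT = 63 K
fused quartz: ΔL = 48×10⁻⁸ × 3.639 m × 63 = 1.1004×10⁻⁴ m = 0.11004 mm
silver: ΔL = 19.2×10⁻⁶ × 3.639 m × 63 = 4.4017×10⁻³ m = 4.4017 mm
difference = 4.4017 − 0.11004 = 4.29166 mm

4.29 mm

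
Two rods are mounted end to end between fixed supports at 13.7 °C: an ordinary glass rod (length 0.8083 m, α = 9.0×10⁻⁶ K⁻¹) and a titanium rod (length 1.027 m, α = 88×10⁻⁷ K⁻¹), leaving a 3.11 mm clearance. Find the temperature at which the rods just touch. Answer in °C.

Gap closes when ΔL₁ + ΔL₂ = 3.11 mm = 3.11×10⁻³ m
(α₁L₁ + α₂L₂)ΔT = g
α₁L₁ + α₂L₂ = 9.0×10⁻⁶×0.8083 + 88×10⁻⁷×1.027 = 1.63123×10⁻⁵ m/K
ΔT = 3.11×10⁻³ / 1.63123×10⁻⁵ = 190.65 K
T = 13.7 + 190.65 = 204.35 °C

T = 204 °C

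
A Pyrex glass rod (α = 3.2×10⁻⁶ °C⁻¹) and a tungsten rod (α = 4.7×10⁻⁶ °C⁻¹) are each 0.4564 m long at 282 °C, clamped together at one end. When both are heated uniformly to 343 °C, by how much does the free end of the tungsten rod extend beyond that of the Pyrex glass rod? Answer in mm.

ΔT = 61 K
Pyrex glass: ΔL = 3.2×10⁻⁶ × 0.4564 m × 61 = 8.9089×10⁻⁵ m = 0.089089 mm
tungsten: ΔL = 4.7×10⁻⁶ × 0.4564 m × 61 = 1.3085×10⁻⁴ m = 0.13085 mm
difference = 0.13085 − 0.089089 = 0.041761 mm

0.0418 mm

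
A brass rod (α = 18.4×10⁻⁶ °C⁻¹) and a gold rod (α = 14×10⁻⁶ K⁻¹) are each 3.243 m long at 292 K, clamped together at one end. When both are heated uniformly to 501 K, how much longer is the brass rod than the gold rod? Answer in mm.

ΔT = 209 K
brass: ΔL = 18.4×10⁻⁶ × 3.243 m × 209 = 1.2471×10⁻² m = 12.471 mm
gold: ΔL = 14×10⁻⁶ × 3.243 m × 209 = 9.4890×10⁻³ m = 9.4890 mm
difference = 12.471 − 9.4890 = 2.982 mm

2.98 mm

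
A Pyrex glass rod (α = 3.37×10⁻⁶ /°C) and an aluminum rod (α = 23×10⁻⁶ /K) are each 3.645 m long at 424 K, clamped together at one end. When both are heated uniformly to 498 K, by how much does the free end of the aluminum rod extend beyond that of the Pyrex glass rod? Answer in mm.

ΔT = 74 K
Pyrex glass: ΔL = 3.37×10⁻⁶ × 3.645 m × 74 = 9.0899×10⁻⁴ m = 0.90899 mm
aluminum: ΔL = 23×10⁻⁶ × 3.645 m × 74 = 6.2038×10⁻³ m = 6.2038 mm
difference = 6.2038 − 0.90899 = 5.29481 mm

5.29 mm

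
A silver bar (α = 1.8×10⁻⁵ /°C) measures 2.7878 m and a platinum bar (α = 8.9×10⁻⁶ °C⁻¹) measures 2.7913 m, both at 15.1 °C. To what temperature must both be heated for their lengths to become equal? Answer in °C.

L₁(1 + α₁ΔT) = L₂(1 + α₂ΔT) ⇒ ΔT = (L₂ − L₁)/(α₁L₁ − α₂L₂)
L₂ − L₁ = 2.7913 − 2.7878 = 3.50×10⁻³ m
α₁L₁ − α₂L₂ = 1.8×10⁻⁵×2.7878 − 8.9×10⁻⁶×2.7913 = 2.533783×10⁻⁵ m/K
ΔT = 3.50×10⁻³ / 2.533783×10⁻⁵ = 138.133 K
T = 15.1 + 138.133 = 153.233 °C

T = 153.2 °C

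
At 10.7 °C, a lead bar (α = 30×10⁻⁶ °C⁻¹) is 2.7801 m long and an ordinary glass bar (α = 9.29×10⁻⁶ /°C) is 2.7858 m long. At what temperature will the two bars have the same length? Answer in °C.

T = 109.8 °C

Equal length when α₁L₁ΔT − α₂L₂ΔT = L₂ − L₁ = 5.70×10⁻³ m
α₁L₁ = 8.3403×10⁻⁵, α₂L₂ = 2.5880082×10⁻⁵ → Δ(αL) = 5.7522918×10⁻⁵ m/K
ΔT = 5.70×10⁻³ / 5.7522918×10⁻⁵ = 99.091 K, so T = 10.7 + 99.091 = 109.791 °C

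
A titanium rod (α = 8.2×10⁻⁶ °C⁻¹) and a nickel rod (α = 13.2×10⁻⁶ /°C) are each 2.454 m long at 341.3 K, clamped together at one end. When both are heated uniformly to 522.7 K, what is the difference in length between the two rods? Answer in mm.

2.23 mm

ΔT = 181.4 K
titanium: ΔL = 8.2×10⁻⁶ × 2.454 m × 181.4 = 3.6503×10⁻³ m = 3.6503 mm
nickel: ΔL = 13.2×10⁻⁶ × 2.454 m × 181.4 = 5.8761×10⁻³ m = 5.8761 mm
difference = 5.8761 − 3.6503 = 2.2258 mm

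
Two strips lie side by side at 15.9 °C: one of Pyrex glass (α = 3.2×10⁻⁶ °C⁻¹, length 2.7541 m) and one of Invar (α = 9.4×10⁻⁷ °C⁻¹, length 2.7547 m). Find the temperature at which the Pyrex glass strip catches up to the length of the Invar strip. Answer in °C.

L₁(1 + α₁ΔT) = L₂(1 + α₂ΔT) ⇒ ΔT = (L₂ − L₁)/(α₁L₁ − α₂L₂)
L₂ − L₁ = 2.7547 − 2.7541 = 6.00×10⁻⁴ m
α₁L₁ − α₂L₂ = 3.2×10⁻⁶×2.7541 − 9.4×10⁻⁷×2.7547 = 6.223702×10⁻⁶ m/K
ΔT = 6.00×10⁻⁴ / 6.223702×10⁻⁶ = 96.406 K
T = 15.9 + 96.406 = 112.306 °C

T = 112.3 °C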